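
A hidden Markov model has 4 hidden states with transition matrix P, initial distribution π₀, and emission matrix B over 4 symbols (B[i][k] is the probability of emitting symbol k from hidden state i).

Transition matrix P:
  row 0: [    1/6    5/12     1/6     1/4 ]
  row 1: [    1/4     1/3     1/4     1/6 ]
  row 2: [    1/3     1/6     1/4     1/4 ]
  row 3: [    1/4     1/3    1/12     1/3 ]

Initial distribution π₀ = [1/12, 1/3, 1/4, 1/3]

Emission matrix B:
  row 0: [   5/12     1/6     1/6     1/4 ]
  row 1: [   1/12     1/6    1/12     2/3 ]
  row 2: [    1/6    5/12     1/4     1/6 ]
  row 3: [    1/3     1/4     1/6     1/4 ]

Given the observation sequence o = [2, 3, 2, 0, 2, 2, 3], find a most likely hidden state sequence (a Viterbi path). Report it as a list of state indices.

path = [3, 1, 2, 0, 2, 0, 1]

t=0: δ = [1.389e-02, 2.778e-02, 6.250e-02, 5.556e-02]  (obs o_0=2)
t=1: δ = [5.208e-03, 1.235e-02, 2.604e-03, 4.630e-03]  ψ = [2, 3, 2, 3]  (obs o_1=3)
t=2: δ = [5.144e-04, 3.429e-04, 7.716e-04, 3.429e-04]  ψ = [1, 1, 1, 1]  (obs o_2=2)
t=3: δ = [1.072e-04, 1.786e-05, 3.215e-05, 6.430e-05]  ψ = [2, 0, 2, 2]  (obs o_3=0)
t=4: δ = [2.977e-06, 3.721e-06, 4.465e-06, 4.465e-06]  ψ = [0, 0, 0, 0]  (obs o_4=2)
t=5: δ = [2.481e-07, 1.240e-07, 2.791e-07, 2.481e-07]  ψ = [2, 3, 2, 3]  (obs o_5=2)
t=6: δ = [2.326e-08, 6.891e-08, 1.163e-08, 2.067e-08]  ψ = [2, 0, 2, 3]  (obs o_6=3)
backtrack: best end state = 1; path = [3, 1, 2, 0, 2, 0, 1]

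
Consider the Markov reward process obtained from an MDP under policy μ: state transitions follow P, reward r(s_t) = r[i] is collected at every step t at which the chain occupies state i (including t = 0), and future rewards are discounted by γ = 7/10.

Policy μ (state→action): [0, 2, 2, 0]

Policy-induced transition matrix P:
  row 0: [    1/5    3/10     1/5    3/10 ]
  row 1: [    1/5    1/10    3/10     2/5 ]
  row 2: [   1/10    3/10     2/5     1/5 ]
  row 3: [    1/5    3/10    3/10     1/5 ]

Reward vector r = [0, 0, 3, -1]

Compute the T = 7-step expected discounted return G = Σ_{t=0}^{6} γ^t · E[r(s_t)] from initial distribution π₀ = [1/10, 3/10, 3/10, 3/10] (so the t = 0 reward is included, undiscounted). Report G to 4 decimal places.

G = 2.0044

t=0: π = [0.1000, 0.3000, 0.3000, 0.3000], E[r] = 0.6000, γ^t·E[r] = 0.600000, running G = 0.600000
t=1: π = [0.1700, 0.2400, 0.3200, 0.2700], E[r] = 0.6900, γ^t·E[r] = 0.483000, running G = 1.083000
t=2: π = [0.1680, 0.2520, 0.3150, 0.2650], E[r] = 0.6800, γ^t·E[r] = 0.333200, running G = 1.416200
t=3: π = [0.1685, 0.2496, 0.3147, 0.2672], E[r] = 0.6769, γ^t·E[r] = 0.232177, running G = 1.648377
t=4: π = [0.1685, 0.2501, 0.3146, 0.2668], E[r] = 0.6771, γ^t·E[r] = 0.162569, running G = 1.810946
t=5: π = [0.1685, 0.2500, 0.3146, 0.2669], E[r] = 0.6770, γ^t·E[r] = 0.113776, running G = 1.924722
t=6: π = [0.1685, 0.2500, 0.3146, 0.2669], E[r] = 0.6770, γ^t·E[r] = 0.079645, running G = 2.004367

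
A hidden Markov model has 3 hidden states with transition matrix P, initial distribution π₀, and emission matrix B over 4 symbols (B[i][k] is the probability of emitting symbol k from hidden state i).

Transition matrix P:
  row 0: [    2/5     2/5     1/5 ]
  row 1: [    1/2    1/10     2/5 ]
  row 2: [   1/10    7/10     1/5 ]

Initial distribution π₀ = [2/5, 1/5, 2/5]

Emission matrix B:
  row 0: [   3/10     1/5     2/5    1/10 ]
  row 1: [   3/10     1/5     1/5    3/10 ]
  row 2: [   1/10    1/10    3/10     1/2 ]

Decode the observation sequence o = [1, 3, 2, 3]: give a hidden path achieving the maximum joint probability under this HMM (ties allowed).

path = [0, 1, 2, 1]

t=0: δ = [8.000e-02, 4.000e-02, 4.000e-02]  (obs o_0=1)
t=1: δ = [3.200e-03, 9.600e-03, 8.000e-03]  ψ = [0, 0, 0]  (obs o_1=3)
t=2: δ = [1.920e-03, 1.120e-03, 1.152e-03]  ψ = [1, 2, 1]  (obs o_2=2)
t=3: δ = [7.680e-05, 2.419e-04, 2.240e-04]  ψ = [0, 2, 1]  (obs o_3=3)
backtrack: best end state = 1; path = [0, 1, 2, 1]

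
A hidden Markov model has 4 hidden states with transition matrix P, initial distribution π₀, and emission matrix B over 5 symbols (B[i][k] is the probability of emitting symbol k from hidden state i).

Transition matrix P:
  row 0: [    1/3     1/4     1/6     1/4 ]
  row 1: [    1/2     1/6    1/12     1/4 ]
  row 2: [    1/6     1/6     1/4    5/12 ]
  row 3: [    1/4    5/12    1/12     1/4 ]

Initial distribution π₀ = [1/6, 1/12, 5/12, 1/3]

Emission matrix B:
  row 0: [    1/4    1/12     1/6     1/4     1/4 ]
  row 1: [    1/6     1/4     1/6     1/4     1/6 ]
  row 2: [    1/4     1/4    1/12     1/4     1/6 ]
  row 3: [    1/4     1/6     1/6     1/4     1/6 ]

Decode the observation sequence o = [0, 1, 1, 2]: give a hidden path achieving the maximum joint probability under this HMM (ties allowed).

path = [2, 3, 1, 0]

t=0: δ = [4.167e-02, 1.389e-02, 1.042e-01, 8.333e-02]  (obs o_0=0)
t=1: δ = [1.736e-03, 8.681e-03, 6.510e-03, 7.234e-03]  ψ = [3, 3, 2, 2]  (obs o_1=1)
t=2: δ = [3.617e-04, 7.535e-04, 4.069e-04, 4.521e-04]  ψ = [1, 3, 2, 2]  (obs o_2=1)
t=3: δ = [6.279e-05, 3.140e-05, 8.477e-06, 3.140e-05]  ψ = [1, 3, 2, 1]  (obs o_3=2)
backtrack: best end state = 0; path = [2, 3, 1, 0]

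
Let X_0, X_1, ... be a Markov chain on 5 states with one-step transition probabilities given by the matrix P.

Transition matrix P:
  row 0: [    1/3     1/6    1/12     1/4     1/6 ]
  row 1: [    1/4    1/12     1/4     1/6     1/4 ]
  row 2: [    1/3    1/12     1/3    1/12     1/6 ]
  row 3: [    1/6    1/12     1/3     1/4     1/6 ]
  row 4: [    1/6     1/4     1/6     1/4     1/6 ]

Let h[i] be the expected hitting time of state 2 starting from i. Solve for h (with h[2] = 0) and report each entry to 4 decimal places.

First-step conditioning: h[2] = 0; for i ≠ 2, h[i] = 1 + Σ_k P[i][k]·h[k].
  h[0] = 1 + 1/3·h[0] + 1/6·h[1] + 1/4·h[3] + 1/6·h[4]
  h[1] = 1 + 1/4·h[0] + 1/12·h[1] + 1/6·h[3] + 1/4·h[4]
  h[3] = 1 + 1/6·h[0] + 1/12·h[1] + 1/4·h[3] + 1/6·h[4]
  h[4] = 1 + 1/6·h[0] + 1/4·h[1] + 1/4·h[3] + 1/6·h[4]
Solving the 4×4 linear system over states ≠ 2 gives exactly h = [126/23, 108/23, 0, 96/23, 114/23] (h[2] = 0 is the target).

h = [5.4783, 4.6957, 0.0000, 4.1739, 4.9565]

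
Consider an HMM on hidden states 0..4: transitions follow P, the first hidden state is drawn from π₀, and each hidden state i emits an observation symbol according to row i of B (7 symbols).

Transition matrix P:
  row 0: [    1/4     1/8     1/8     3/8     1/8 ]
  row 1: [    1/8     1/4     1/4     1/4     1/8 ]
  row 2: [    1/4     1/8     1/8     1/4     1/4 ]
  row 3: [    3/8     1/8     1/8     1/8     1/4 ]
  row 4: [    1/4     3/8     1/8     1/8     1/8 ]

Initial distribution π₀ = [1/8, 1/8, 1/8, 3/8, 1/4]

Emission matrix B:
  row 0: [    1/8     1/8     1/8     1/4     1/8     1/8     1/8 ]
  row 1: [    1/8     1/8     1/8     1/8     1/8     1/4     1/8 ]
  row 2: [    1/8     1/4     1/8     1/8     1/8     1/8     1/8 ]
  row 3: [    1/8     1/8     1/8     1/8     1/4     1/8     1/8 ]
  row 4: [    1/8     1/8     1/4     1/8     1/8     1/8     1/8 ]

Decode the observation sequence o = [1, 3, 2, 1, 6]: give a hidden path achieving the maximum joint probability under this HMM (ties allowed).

t=0: δ = [1.562e-02, 1.562e-02, 3.125e-02, 4.688e-02, 3.125e-02]  (obs o_0=1)
t=1: δ = [4.395e-03, 1.465e-03, 7.324e-04, 9.766e-04, 1.465e-03]  ψ = [3, 4, 3, 2, 3]  (obs o_1=3)
t=2: δ = [1.373e-04, 6.866e-05, 6.866e-05, 2.060e-04, 1.373e-04]  ψ = [0, 0, 0, 0, 0]  (obs o_2=2)
t=3: δ = [9.656e-06, 6.437e-06, 6.437e-06, 6.437e-06, 6.437e-06]  ψ = [3, 4, 3, 0, 3]  (obs o_3=1)
t=4: δ = [3.017e-07, 3.017e-07, 2.012e-07, 4.526e-07, 2.012e-07]  ψ = [0, 4, 1, 0, 2]  (obs o_4=6)
backtrack: best end state = 3; path = [3, 0, 3, 0, 3]

path = [3, 0, 3, 0, 3]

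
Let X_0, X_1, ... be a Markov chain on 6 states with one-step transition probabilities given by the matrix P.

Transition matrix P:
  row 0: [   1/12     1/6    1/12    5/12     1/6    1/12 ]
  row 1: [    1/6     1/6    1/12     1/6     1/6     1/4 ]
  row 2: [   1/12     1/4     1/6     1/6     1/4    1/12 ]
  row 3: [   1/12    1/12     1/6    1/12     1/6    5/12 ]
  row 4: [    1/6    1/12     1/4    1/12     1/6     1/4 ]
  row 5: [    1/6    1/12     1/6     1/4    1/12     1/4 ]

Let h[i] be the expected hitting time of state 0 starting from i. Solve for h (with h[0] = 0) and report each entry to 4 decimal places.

h = [0.0000, 7.1348, 7.7704, 7.7479, 7.1897, 7.2343]

First-step conditioning: h[0] = 0; for i ≠ 0, h[i] = 1 + Σ_k P[i][k]·h[k].
  h[1] = 1 + 1/6·h[1] + 1/12·h[2] + 1/6·h[3] + 1/6·h[4] + 1/4·h[5]
  h[2] = 1 + 1/4·h[1] + 1/6·h[2] + 1/6·h[3] + 1/4·h[4] + 1/12·h[5]
  h[3] = 1 + 1/12·h[1] + 1/6·h[2] + 1/12·h[3] + 1/6·h[4] + 5/12·h[5]
  h[4] = 1 + 1/12·h[1] + 1/4·h[2] + 1/12·h[3] + 1/6·h[4] + 1/4·h[5]
  h[5] = 1 + 1/12·h[1] + 1/6·h[2] + 1/4·h[3] + 1/12·h[4] + 1/4·h[5]
Solving the 5×5 linear system over states ≠ 0 gives exactly h = [0, 243576/34139, 37896/4877, 264504/34139, 35064/4877, 246972/34139] (h[0] = 0 is the target).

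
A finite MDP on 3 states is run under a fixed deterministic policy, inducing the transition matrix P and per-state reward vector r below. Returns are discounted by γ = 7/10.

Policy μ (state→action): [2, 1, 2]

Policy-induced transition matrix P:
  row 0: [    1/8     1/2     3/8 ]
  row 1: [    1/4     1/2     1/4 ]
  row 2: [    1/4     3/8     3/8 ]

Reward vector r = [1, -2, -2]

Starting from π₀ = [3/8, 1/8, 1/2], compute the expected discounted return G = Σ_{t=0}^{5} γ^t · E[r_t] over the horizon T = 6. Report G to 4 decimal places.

t=0: π = [0.3750, 0.1250, 0.5000], E[r] = -0.8750, γ^t·E[r] = -0.875000, running G = -0.875000
t=1: π = [0.2031, 0.4375, 0.3594], E[r] = -1.3906, γ^t·E[r] = -0.973438, running G = -1.848438
t=2: π = [0.2246, 0.4551, 0.3203], E[r] = -1.3262, γ^t·E[r] = -0.649824, running G = -2.498262
t=3: π = [0.2219, 0.4600, 0.3181], E[r] = -1.3342, γ^t·E[r] = -0.457640, running G = -2.955902
t=4: π = [0.2223, 0.4602, 0.3175], E[r] = -1.3332, γ^t·E[r] = -0.320106, running G = -3.276009
t=5: π = [0.2222, 0.4603, 0.3175], E[r] = -1.3333, γ^t·E[r] = -0.224096, running G = -3.500104

G = -3.5001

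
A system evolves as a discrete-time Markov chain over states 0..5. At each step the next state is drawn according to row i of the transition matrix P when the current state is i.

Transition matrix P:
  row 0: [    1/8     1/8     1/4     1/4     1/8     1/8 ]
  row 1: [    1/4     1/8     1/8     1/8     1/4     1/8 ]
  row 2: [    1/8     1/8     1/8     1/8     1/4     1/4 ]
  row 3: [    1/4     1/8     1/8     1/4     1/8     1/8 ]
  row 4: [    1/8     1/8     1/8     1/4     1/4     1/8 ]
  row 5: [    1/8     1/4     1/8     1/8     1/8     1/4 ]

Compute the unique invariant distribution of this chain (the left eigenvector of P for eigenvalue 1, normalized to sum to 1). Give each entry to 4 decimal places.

π = [0.1673, 0.1455, 0.1459, 0.1931, 0.1845, 0.1637]

Balance equations π_j = Σ_i π_i·P[i][j]:
  π_0 = 1/8·π_0 + 1/4·π_1 + 1/8·π_2 + 1/4·π_3 + 1/8·π_4 + 1/8·π_5
  π_1 = 1/8·π_0 + 1/8·π_1 + 1/8·π_2 + 1/8·π_3 + 1/8·π_4 + 1/4·π_5
  π_2 = 1/4·π_0 + 1/8·π_1 + 1/8·π_2 + 1/8·π_3 + 1/8·π_4 + 1/8·π_5
  π_3 = 1/4·π_0 + 1/8·π_1 + 1/8·π_2 + 1/4·π_3 + 1/4·π_4 + 1/8·π_5
  π_4 = 1/8·π_0 + 1/4·π_1 + 1/4·π_2 + 1/8·π_3 + 1/4·π_4 + 1/8·π_5
  normalize: π_0 + π_1 + π_2 + π_3 + π_4 + π_5 = 1
Solving the linear system gives exactly π = [4807/28729, 4179/28729, 4192/28729, 5548/28729, 5300/28729, 4703/28729].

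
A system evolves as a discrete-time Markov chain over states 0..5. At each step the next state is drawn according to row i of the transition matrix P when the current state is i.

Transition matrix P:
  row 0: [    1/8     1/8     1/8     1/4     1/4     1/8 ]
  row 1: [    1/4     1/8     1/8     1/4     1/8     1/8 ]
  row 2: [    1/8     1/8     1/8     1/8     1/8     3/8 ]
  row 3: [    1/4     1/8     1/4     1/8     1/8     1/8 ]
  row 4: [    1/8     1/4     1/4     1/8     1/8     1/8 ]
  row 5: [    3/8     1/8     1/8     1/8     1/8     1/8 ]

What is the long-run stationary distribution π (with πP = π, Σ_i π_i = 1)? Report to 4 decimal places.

π = [0.2056, 0.1438, 0.1649, 0.1687, 0.1507, 0.1662]

Balance equations π_j = Σ_i π_i·P[i][j]:
  π_0 = 1/8·π_0 + 1/4·π_1 + 1/8·π_2 + 1/4·π_3 + 1/8·π_4 + 3/8·π_5
  π_1 = 1/8·π_0 + 1/8·π_1 + 1/8·π_2 + 1/8·π_3 + 1/4·π_4 + 1/8·π_5
  π_2 = 1/8·π_0 + 1/8·π_1 + 1/8·π_2 + 1/4·π_3 + 1/4·π_4 + 1/8·π_5
  π_3 = 1/4·π_0 + 1/4·π_1 + 1/8·π_2 + 1/8·π_3 + 1/8·π_4 + 1/8·π_5
  π_4 = 1/4·π_0 + 1/8·π_1 + 1/8·π_2 + 1/8·π_3 + 1/8·π_4 + 1/8·π_5
  normalize: π_0 + π_1 + π_2 + π_3 + π_4 + π_5 = 1
Solving the linear system gives exactly π = [629/3059, 440/3059, 1009/6118, 516/3059, 461/3059, 1017/6118].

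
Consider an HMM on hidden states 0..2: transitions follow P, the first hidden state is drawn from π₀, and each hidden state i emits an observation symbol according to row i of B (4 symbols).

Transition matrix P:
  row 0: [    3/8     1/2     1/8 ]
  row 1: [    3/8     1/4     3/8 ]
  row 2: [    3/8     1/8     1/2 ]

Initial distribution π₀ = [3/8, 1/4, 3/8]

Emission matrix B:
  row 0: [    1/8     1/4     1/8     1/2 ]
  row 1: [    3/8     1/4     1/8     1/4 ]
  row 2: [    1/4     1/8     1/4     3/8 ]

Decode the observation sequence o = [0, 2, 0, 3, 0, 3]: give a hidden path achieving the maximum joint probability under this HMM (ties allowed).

t=0: δ = [4.688e-02, 9.375e-02, 9.375e-02]  (obs o_0=0)
t=1: δ = [4.395e-03, 2.930e-03, 1.172e-02]  ψ = [1, 0, 2]  (obs o_1=2)
t=2: δ = [5.493e-04, 8.240e-04, 1.465e-03]  ψ = [2, 0, 2]  (obs o_2=0)
t=3: δ = [2.747e-04, 6.866e-05, 2.747e-04]  ψ = [2, 0, 2]  (obs o_3=3)
t=4: δ = [1.287e-05, 5.150e-05, 3.433e-05]  ψ = [0, 0, 2]  (obs o_4=0)
t=5: δ = [9.656e-06, 3.219e-06, 7.242e-06]  ψ = [1, 1, 1]  (obs o_5=3)
backtrack: best end state = 0; path = [2, 2, 2, 0, 1, 0]

path = [2, 2, 2, 0, 1, 0]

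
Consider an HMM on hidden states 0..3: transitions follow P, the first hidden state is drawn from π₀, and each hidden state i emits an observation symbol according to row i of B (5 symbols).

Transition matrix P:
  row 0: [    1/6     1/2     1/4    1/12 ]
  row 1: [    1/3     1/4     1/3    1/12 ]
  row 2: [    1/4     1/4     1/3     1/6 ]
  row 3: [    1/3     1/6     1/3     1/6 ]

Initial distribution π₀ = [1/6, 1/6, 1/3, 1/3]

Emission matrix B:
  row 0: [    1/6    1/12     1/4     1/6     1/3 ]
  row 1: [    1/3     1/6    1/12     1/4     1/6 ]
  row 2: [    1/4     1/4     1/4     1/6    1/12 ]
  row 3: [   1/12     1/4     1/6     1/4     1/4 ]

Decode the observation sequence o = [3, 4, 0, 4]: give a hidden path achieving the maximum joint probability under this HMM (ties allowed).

path = [3, 0, 1, 0]

t=0: δ = [2.778e-02, 4.167e-02, 5.556e-02, 8.333e-02]  (obs o_0=3)
t=1: δ = [9.259e-03, 2.315e-03, 2.315e-03, 3.472e-03]  ψ = [3, 0, 3, 3]  (obs o_1=4)
t=2: δ = [2.572e-04, 1.543e-03, 5.787e-04, 6.430e-05]  ψ = [0, 0, 0, 0]  (obs o_2=0)
t=3: δ = [1.715e-04, 6.430e-05, 4.287e-05, 3.215e-05]  ψ = [1, 1, 1, 1]  (obs o_3=4)
backtrack: best end state = 0; path = [3, 0, 1, 0]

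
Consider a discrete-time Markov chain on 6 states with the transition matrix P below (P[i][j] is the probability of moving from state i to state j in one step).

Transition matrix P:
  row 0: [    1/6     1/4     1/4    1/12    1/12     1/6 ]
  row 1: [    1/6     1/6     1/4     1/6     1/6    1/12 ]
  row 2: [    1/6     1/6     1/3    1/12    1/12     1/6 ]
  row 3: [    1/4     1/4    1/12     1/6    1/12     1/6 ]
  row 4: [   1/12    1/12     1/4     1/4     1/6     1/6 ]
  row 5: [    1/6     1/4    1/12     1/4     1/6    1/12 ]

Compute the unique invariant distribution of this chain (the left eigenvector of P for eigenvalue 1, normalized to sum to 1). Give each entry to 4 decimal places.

π = [0.1696, 0.1953, 0.2191, 0.1560, 0.1213, 0.1388]

Balance equations π_j = Σ_i π_i·P[i][j]:
  π_0 = 1/6·π_0 + 1/6·π_1 + 1/6·π_2 + 1/4·π_3 + 1/12·π_4 + 1/6·π_5
  π_1 = 1/4·π_0 + 1/6·π_1 + 1/6·π_2 + 1/4·π_3 + 1/12·π_4 + 1/4·π_5
  π_2 = 1/4·π_0 + 1/4·π_1 + 1/3·π_2 + 1/12·π_3 + 1/4·π_4 + 1/12·π_5
  π_3 = 1/12·π_0 + 1/6·π_1 + 1/12·π_2 + 1/6·π_3 + 1/4·π_4 + 1/4·π_5
  π_4 = 1/12·π_0 + 1/6·π_1 + 1/12·π_2 + 1/12·π_3 + 1/6·π_4 + 1/6·π_5
  normalize: π_0 + π_1 + π_2 + π_3 + π_4 + π_5 = 1
Solving the linear system gives exactly π = [38624/227795, 44478/227795, 49917/227795, 245/1571, 27627/227795, 31624/227795].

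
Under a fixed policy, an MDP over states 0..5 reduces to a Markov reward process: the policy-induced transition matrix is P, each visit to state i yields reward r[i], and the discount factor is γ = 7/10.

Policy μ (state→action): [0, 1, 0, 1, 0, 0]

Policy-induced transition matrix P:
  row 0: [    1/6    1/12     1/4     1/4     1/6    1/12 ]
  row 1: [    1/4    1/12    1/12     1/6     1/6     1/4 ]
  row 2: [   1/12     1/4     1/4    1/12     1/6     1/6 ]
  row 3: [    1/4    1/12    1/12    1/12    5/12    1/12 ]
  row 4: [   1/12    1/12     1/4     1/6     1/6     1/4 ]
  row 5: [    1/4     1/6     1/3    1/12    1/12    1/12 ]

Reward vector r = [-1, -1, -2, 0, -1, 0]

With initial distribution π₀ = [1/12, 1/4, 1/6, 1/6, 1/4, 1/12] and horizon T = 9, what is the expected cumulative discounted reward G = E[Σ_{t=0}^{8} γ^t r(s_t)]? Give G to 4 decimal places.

t=0: π = [0.0833, 0.2500, 0.1667, 0.1667, 0.2500, 0.0833], E[r] = -0.9167, γ^t·E[r] = -0.916667, running G = -0.916667
t=1: π = [0.1736, 0.1181, 0.1875, 0.1389, 0.2014, 0.1806], E[r] = -0.8681, γ^t·E[r] = -0.607639, running G = -1.524306
t=2: π = [0.1707, 0.1296, 0.2222, 0.1389, 0.1863, 0.1522], E[r] = -0.9311, γ^t·E[r] = -0.456256, running G = -1.980561
t=3: π = [0.1677, 0.1331, 0.2179, 0.1381, 0.1887, 0.1545], E[r] = -0.9253, γ^t·E[r] = -0.317378, running G = -2.297939
t=4: π = [0.1683, 0.1325, 0.2177, 0.1381, 0.1883, 0.1551], E[r] = -0.9245, γ^t·E[r] = -0.221965, running G = -2.519903
t=5: π = [0.1683, 0.1325, 0.2178, 0.1381, 0.1883, 0.1549], E[r] = -0.9248, γ^t·E[r] = -0.155425, running G = -2.675328
t=6: π = [0.1683, 0.1325, 0.2178, 0.1381, 0.1883, 0.1550], E[r] = -0.9247, γ^t·E[r] = -0.108794, running G = -2.784122
t=7: π = [0.1683, 0.1325, 0.2178, 0.1381, 0.1883, 0.1550], E[r] = -0.9247, γ^t·E[r] = -0.076155, running G = -2.860277
t=8: π = [0.1683, 0.1325, 0.2178, 0.1381, 0.1883, 0.1550], E[r] = -0.9247, γ^t·E[r] = -0.053309, running G = -2.913586

G = -2.9136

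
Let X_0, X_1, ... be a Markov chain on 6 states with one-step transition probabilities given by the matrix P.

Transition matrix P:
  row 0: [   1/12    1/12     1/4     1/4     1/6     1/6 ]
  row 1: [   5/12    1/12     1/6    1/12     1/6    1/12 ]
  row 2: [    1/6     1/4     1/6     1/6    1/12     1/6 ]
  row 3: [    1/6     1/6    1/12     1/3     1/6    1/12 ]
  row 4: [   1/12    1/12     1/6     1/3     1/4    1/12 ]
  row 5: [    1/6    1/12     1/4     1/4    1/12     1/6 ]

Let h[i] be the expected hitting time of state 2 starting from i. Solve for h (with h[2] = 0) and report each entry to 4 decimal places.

h = [5.4910, 5.7812, 0.0000, 6.5203, 6.0883, 5.4412]

First-step conditioning: h[2] = 0; for i ≠ 2, h[i] = 1 + Σ_k P[i][k]·h[k].
  h[0] = 1 + 1/12·h[0] + 1/12·h[1] + 1/4·h[3] + 1/6·h[4] + 1/6·h[5]
  h[1] = 1 + 5/12·h[0] + 1/12·h[1] + 1/12·h[3] + 1/6·h[4] + 1/12·h[5]
  h[3] = 1 + 1/6·h[0] + 1/6·h[1] + 1/3·h[3] + 1/6·h[4] + 1/12·h[5]
  h[4] = 1 + 1/12·h[0] + 1/12·h[1] + 1/3·h[3] + 1/4·h[4] + 1/12·h[5]
  h[5] = 1 + 1/6·h[0] + 1/12·h[1] + 1/4·h[3] + 1/12·h[4] + 1/6·h[5]
Solving the 5×5 linear system over states ≠ 2 gives exactly h = [35082/6389, 36936/6389, 0, 41658/6389, 38898/6389, 34764/6389] (h[2] = 0 is the target).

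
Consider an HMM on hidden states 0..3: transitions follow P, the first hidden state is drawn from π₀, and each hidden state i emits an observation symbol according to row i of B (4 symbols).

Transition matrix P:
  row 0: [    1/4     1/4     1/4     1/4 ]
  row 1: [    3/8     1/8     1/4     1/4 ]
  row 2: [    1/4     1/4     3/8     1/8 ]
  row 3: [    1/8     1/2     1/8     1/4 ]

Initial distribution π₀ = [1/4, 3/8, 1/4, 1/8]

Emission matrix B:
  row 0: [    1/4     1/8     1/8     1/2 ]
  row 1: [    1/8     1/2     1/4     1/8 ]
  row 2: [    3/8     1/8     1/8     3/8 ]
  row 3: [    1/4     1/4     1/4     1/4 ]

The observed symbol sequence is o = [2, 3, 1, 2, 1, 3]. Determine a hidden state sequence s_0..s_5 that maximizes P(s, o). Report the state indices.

t=0: δ = [3.125e-02, 9.375e-02, 3.125e-02, 3.125e-02]  (obs o_0=2)
t=1: δ = [1.758e-02, 1.953e-03, 8.789e-03, 5.859e-03]  ψ = [1, 3, 1, 1]  (obs o_1=3)
t=2: δ = [5.493e-04, 2.197e-03, 5.493e-04, 1.099e-03]  ψ = [0, 0, 0, 0]  (obs o_2=1)
t=3: δ = [1.030e-04, 1.373e-04, 6.866e-05, 1.373e-04]  ψ = [1, 3, 1, 1]  (obs o_3=2)
t=4: δ = [6.437e-06, 3.433e-05, 4.292e-06, 8.583e-06]  ψ = [1, 3, 1, 1]  (obs o_4=1)
t=5: δ = [6.437e-06, 5.364e-07, 3.219e-06, 2.146e-06]  ψ = [1, 1, 1, 1]  (obs o_5=3)
backtrack: best end state = 0; path = [1, 0, 1, 3, 1, 0]

path = [1, 0, 1, 3, 1, 0]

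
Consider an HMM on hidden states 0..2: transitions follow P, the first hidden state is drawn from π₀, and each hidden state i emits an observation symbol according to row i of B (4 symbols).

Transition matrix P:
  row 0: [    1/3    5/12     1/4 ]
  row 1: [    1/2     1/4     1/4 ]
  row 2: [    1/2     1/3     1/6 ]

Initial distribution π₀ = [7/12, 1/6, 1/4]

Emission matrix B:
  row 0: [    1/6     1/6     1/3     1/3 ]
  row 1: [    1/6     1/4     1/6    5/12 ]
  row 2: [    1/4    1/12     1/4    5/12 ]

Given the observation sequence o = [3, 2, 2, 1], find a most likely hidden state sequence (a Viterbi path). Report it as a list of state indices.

t=0: δ = [1.944e-01, 6.944e-02, 1.042e-01]  (obs o_0=3)
t=1: δ = [2.160e-02, 1.350e-02, 1.215e-02]  ψ = [0, 0, 0]  (obs o_1=2)
t=2: δ = [2.401e-03, 1.500e-03, 1.350e-03]  ψ = [0, 0, 0]  (obs o_2=2)
t=3: δ = [1.334e-04, 2.501e-04, 5.001e-05]  ψ = [0, 0, 0]  (obs o_3=1)
backtrack: best end state = 1; path = [0, 0, 0, 1]

path = [0, 0, 0, 1]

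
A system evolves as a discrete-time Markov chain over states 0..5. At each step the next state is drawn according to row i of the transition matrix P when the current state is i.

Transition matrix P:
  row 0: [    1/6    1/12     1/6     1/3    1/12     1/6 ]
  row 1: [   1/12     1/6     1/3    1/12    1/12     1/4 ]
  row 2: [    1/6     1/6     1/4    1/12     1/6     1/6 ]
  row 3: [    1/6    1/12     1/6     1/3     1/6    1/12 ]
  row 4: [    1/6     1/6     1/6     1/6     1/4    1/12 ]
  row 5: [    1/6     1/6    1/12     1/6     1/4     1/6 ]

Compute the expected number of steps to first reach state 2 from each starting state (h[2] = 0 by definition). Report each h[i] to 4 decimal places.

First-step conditioning: h[2] = 0; for i ≠ 2, h[i] = 1 + Σ_k P[i][k]·h[k].
  h[0] = 1 + 1/6·h[0] + 1/12·h[1] + 1/3·h[3] + 1/12·h[4] + 1/6·h[5]
  h[1] = 1 + 1/12·h[0] + 1/6·h[1] + 1/12·h[3] + 1/12·h[4] + 1/4·h[5]
  h[3] = 1 + 1/6·h[0] + 1/12·h[1] + 1/3·h[3] + 1/6·h[4] + 1/12·h[5]
  h[4] = 1 + 1/6·h[0] + 1/6·h[1] + 1/6·h[3] + 1/4·h[4] + 1/12·h[5]
  h[5] = 1 + 1/6·h[0] + 1/6·h[1] + 1/6·h[3] + 1/4·h[4] + 1/6·h[5]
Solving the 5×5 linear system over states ≠ 2 gives exactly h = [47805/8339, 39498/8339, 0, 47451/8339, 46728/8339, 50976/8339] (h[2] = 0 is the target).

h = [5.7327, 4.7365, 0.0000, 5.6903, 5.6035, 6.1130]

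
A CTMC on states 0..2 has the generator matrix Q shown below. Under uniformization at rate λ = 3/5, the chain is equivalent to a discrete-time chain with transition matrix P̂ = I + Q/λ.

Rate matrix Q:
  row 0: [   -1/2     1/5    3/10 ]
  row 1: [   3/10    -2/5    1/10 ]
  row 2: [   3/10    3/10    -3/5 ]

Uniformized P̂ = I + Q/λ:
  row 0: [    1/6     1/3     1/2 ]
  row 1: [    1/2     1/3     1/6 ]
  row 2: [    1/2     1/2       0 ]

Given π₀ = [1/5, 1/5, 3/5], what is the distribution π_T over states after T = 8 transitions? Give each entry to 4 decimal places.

π = [0.3750, 0.3750, 0.2501]

t=0: π = [0.2000, 0.2000, 0.6000]
t=1: π = [0.4333, 0.4333, 0.1333]
t=2: π = [0.3556, 0.3556, 0.2889]
t=3: π = [0.3815, 0.3815, 0.2370]
t=4: π = [0.3728, 0.3728, 0.2543]
t=5: π = [0.3757, 0.3757, 0.2486]
t=6: π = [0.3748, 0.3748, 0.2505]
t=7: π = [0.3751, 0.3751, 0.2498]
t=8: π = [0.3750, 0.3750, 0.2501]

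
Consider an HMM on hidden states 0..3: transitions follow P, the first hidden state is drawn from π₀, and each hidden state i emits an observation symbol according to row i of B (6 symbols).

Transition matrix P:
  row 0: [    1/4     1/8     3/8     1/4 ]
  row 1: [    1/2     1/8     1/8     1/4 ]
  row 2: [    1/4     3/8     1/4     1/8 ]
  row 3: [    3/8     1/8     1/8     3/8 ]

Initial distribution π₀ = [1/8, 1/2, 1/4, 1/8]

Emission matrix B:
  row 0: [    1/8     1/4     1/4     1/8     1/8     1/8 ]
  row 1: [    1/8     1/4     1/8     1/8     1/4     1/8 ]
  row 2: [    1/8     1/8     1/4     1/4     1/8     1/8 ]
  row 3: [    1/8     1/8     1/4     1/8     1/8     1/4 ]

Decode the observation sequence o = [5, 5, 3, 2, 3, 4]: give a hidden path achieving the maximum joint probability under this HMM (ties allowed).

path = [1, 0, 2, 0, 2, 1]

t=0: δ = [1.562e-02, 6.250e-02, 3.125e-02, 3.125e-02]  (obs o_0=5)
t=1: δ = [3.906e-03, 1.465e-03, 9.766e-04, 3.906e-03]  ψ = [1, 2, 1, 1]  (obs o_1=5)
t=2: δ = [1.831e-04, 6.104e-05, 3.662e-04, 1.831e-04]  ψ = [3, 0, 0, 3]  (obs o_2=3)
t=3: δ = [2.289e-05, 1.717e-05, 2.289e-05, 1.717e-05]  ψ = [2, 2, 2, 3]  (obs o_3=2)
t=4: δ = [1.073e-06, 1.073e-06, 2.146e-06, 8.047e-07]  ψ = [1, 2, 0, 3]  (obs o_4=3)
t=5: δ = [6.706e-08, 2.012e-07, 6.706e-08, 3.772e-08]  ψ = [1, 2, 2, 3]  (obs o_5=4)
backtrack: best end state = 1; path = [1, 0, 2, 0, 2, 1]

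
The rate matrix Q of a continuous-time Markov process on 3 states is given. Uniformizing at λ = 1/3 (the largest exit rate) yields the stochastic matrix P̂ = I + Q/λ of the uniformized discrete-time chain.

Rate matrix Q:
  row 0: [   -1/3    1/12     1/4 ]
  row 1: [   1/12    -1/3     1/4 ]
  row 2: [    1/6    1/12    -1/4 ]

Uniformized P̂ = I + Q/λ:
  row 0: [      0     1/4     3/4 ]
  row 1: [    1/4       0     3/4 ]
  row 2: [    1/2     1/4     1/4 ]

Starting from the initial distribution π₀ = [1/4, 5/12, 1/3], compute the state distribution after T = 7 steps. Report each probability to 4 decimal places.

π = [0.2987, 0.2000, 0.5013]

t=0: π = [0.2500, 0.4167, 0.3333]
t=1: π = [0.2708, 0.1458, 0.5833]
t=2: π = [0.3281, 0.2135, 0.4583]
t=3: π = [0.2826, 0.1966, 0.5208]
t=4: π = [0.3096, 0.2008, 0.4896]
t=5: π = [0.2950, 0.1998, 0.5052]
t=6: π = [0.3026, 0.2001, 0.4974]
t=7: π = [0.2987, 0.2000, 0.5013]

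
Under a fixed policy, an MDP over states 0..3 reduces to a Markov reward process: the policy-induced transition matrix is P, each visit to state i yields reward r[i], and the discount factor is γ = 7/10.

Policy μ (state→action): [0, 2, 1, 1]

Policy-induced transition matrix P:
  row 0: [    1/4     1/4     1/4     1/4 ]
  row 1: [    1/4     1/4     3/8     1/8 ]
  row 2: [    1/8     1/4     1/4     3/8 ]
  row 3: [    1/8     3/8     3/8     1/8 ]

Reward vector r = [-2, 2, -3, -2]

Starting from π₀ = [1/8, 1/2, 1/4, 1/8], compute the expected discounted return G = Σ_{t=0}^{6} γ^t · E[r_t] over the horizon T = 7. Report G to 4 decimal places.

G = -2.7691

t=0: π = [0.1250, 0.5000, 0.2500, 0.1250], E[r] = -0.2500, γ^t·E[r] = -0.250000, running G = -0.250000
t=1: π = [0.2031, 0.2656, 0.3281, 0.2031], E[r] = -1.2656, γ^t·E[r] = -0.885938, running G = -1.135938
t=2: π = [0.1836, 0.2754, 0.3086, 0.2324], E[r] = -1.2070, γ^t·E[r] = -0.591445, running G = -1.727383
t=3: π = [0.1824, 0.2791, 0.3135, 0.2251], E[r] = -1.1973, γ^t·E[r] = -0.410662, running G = -2.138045
t=4: π = [0.1827, 0.2781, 0.3130, 0.2262], E[r] = -1.2005, γ^t·E[r] = -0.288233, running G = -2.426278
t=5: π = [0.1826, 0.2783, 0.3130, 0.2261], E[r] = -1.2000, γ^t·E[r] = -0.201676, running G = -2.627954
t=6: π = [0.1826, 0.2783, 0.3130, 0.2261], E[r] = -1.2000, γ^t·E[r] = -0.141179, running G = -2.769133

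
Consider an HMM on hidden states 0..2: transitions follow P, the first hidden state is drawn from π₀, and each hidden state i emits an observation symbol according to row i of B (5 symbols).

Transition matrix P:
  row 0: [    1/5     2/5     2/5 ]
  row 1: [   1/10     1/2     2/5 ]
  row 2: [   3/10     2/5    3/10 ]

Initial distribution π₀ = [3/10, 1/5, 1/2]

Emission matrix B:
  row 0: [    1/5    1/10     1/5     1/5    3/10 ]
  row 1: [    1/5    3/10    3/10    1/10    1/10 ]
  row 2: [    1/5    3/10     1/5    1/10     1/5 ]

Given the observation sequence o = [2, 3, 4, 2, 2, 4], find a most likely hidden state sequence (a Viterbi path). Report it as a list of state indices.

path = [2, 0, 2, 1, 1, 2]

t=0: δ = [6.000e-02, 6.000e-02, 1.000e-01]  (obs o_0=2)
t=1: δ = [6.000e-03, 4.000e-03, 3.000e-03]  ψ = [2, 2, 2]  (obs o_1=3)
t=2: δ = [3.600e-04, 2.400e-04, 4.800e-04]  ψ = [0, 0, 0]  (obs o_2=4)
t=3: δ = [2.880e-05, 5.760e-05, 2.880e-05]  ψ = [2, 2, 0]  (obs o_3=2)
t=4: δ = [1.728e-06, 8.640e-06, 4.608e-06]  ψ = [2, 1, 1]  (obs o_4=2)
t=5: δ = [4.147e-07, 4.320e-07, 6.912e-07]  ψ = [2, 1, 1]  (obs o_5=4)
backtrack: best end state = 2; path = [2, 0, 2, 1, 1, 2]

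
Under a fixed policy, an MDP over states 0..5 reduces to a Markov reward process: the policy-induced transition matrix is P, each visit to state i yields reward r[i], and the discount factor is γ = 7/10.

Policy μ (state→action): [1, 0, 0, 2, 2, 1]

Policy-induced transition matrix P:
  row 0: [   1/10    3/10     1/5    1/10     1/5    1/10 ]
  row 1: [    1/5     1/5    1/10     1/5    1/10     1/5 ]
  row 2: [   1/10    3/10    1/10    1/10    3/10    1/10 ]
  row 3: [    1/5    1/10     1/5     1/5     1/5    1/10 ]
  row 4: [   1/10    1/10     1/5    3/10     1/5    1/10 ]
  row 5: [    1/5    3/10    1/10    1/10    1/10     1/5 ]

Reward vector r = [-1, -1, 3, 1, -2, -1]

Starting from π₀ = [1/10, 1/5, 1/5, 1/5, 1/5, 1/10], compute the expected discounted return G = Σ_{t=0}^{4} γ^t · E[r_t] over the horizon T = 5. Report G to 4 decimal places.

G = -0.4031

t=0: π = [0.1000, 0.2000, 0.2000, 0.2000, 0.2000, 0.1000], E[r] = 0.0000, γ^t·E[r] = 0.000000, running G = 0.000000
t=1: π = [0.1500, 0.2000, 0.1500, 0.1800, 0.1900, 0.1300], E[r] = -0.2300, γ^t·E[r] = -0.161000, running G = -0.161000
t=2: π = [0.1510, 0.2060, 0.1520, 0.1760, 0.1820, 0.1330], E[r] = -0.2220, γ^t·E[r] = -0.108780, running G = -0.269780
t=3: π = [0.1515, 0.2078, 0.1509, 0.1746, 0.1813, 0.1339], E[r] = -0.2285, γ^t·E[r] = -0.078376, running G = -0.348156
t=4: π = [0.1516, 0.2080, 0.1507, 0.1745, 0.1809, 0.1342], E[r] = -0.2290, γ^t·E[r] = -0.054973, running G = -0.403129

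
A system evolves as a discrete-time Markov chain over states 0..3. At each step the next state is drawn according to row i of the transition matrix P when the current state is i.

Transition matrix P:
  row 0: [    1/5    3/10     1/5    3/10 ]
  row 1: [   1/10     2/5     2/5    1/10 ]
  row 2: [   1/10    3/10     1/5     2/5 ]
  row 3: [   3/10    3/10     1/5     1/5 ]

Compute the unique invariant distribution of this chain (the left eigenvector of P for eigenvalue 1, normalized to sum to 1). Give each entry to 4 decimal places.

π = [0.1636, 0.3333, 0.2667, 0.2364]

Balance equations π_j = Σ_i π_i·P[i][j]:
  π_0 = 1/5·π_0 + 1/10·π_1 + 1/10·π_2 + 3/10·π_3
  π_1 = 3/10·π_0 + 2/5·π_1 + 3/10·π_2 + 3/10·π_3
  π_2 = 1/5·π_0 + 2/5·π_1 + 1/5·π_2 + 1/5·π_3
  normalize: π_0 + π_1 + π_2 + π_3 = 1
Solving the linear system gives exactly π = [9/55, 1/3, 4/15, 13/55].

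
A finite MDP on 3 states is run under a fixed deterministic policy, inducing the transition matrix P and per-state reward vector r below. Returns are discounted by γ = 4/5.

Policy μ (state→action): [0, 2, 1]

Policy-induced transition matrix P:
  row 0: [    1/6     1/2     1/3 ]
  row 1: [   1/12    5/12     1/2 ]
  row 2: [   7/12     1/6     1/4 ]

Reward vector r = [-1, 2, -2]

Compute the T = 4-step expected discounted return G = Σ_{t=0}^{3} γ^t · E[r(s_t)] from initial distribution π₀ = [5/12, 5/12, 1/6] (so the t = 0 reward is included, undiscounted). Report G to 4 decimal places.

G = -0.4349

t=0: π = [0.4167, 0.4167, 0.1667], E[r] = 0.0833, γ^t·E[r] = 0.083333, running G = 0.083333
t=1: π = [0.2014, 0.4097, 0.3889], E[r] = -0.1597, γ^t·E[r] = -0.127778, running G = -0.044444
t=2: π = [0.2946, 0.3362, 0.3692], E[r] = -0.3605, γ^t·E[r] = -0.230741, running G = -0.275185
t=3: π = [0.2925, 0.3489, 0.3586], E[r] = -0.3119, γ^t·E[r] = -0.159679, running G = -0.434864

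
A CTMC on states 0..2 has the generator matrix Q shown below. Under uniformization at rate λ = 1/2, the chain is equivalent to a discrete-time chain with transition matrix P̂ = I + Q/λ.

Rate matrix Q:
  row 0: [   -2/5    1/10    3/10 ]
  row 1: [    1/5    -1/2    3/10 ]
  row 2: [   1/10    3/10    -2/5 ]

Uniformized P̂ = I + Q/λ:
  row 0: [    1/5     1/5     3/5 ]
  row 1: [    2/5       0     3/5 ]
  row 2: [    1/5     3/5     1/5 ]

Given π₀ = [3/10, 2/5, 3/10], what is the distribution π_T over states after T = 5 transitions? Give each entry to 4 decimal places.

t=0: π = [0.3000, 0.4000, 0.3000]
t=1: π = [0.2800, 0.2400, 0.4800]
t=2: π = [0.2480, 0.3440, 0.4080]
t=3: π = [0.2688, 0.2944, 0.4368]
t=4: π = [0.2589, 0.3158, 0.4253]
t=5: π = [0.2632, 0.3069, 0.4299]

π = [0.2632, 0.3069, 0.4299]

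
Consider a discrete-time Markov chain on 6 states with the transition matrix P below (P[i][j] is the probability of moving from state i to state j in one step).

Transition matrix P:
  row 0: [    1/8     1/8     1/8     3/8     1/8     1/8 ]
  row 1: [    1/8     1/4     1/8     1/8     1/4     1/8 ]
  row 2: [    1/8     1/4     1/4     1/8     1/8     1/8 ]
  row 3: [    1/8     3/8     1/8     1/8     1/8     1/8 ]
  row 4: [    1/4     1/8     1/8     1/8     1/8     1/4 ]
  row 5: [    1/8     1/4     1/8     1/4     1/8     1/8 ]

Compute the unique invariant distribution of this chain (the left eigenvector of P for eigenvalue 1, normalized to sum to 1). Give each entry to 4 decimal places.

π = [0.1443, 0.2351, 0.1429, 0.1791, 0.1544, 0.1443]

Balance equations π_j = Σ_i π_i·P[i][j]:
  π_0 = 1/8·π_0 + 1/8·π_1 + 1/8·π_2 + 1/8·π_3 + 1/4·π_4 + 1/8·π_5
  π_1 = 1/8·π_0 + 1/4·π_1 + 1/4·π_2 + 3/8·π_3 + 1/8·π_4 + 1/4·π_5
  π_2 = 1/8·π_0 + 1/8·π_1 + 1/4·π_2 + 1/8·π_3 + 1/8·π_4 + 1/8·π_5
  π_3 = 3/8·π_0 + 1/8·π_1 + 1/8·π_2 + 1/8·π_3 + 1/8·π_4 + 1/4·π_5
  π_4 = 1/8·π_0 + 1/4·π_1 + 1/8·π_2 + 1/8·π_3 + 1/8·π_4 + 1/8·π_5
  normalize: π_0 + π_1 + π_2 + π_3 + π_4 + π_5 = 1
Solving the linear system gives exactly π = [601/4165, 979/4165, 1/7, 746/4165, 643/4165, 601/4165].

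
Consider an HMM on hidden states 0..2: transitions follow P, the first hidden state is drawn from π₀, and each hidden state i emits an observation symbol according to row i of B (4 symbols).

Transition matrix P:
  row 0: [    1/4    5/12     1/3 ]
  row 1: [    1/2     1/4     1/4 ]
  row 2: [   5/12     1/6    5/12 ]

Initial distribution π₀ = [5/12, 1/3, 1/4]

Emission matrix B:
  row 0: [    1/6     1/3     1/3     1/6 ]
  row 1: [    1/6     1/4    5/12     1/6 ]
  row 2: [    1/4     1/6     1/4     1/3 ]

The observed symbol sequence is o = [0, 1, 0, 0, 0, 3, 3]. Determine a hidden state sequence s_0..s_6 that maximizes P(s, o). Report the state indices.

t=0: δ = [6.944e-02, 5.556e-02, 6.250e-02]  (obs o_0=0)
t=1: δ = [9.259e-03, 7.234e-03, 4.340e-03]  ψ = [1, 0, 2]  (obs o_1=1)
t=2: δ = [6.028e-04, 6.430e-04, 7.716e-04]  ψ = [1, 0, 0]  (obs o_2=0)
t=3: δ = [5.358e-05, 4.186e-05, 8.038e-05]  ψ = [1, 0, 2]  (obs o_3=0)
t=4: δ = [5.582e-06, 3.721e-06, 8.372e-06]  ψ = [2, 0, 2]  (obs o_4=0)
t=5: δ = [5.814e-07, 3.876e-07, 1.163e-06]  ψ = [2, 0, 2]  (obs o_5=3)
t=6: δ = [8.075e-08, 4.038e-08, 1.615e-07]  ψ = [2, 0, 2]  (obs o_6=3)
backtrack: best end state = 2; path = [1, 0, 2, 2, 2, 2, 2]

path = [1, 0, 2, 2, 2, 2, 2]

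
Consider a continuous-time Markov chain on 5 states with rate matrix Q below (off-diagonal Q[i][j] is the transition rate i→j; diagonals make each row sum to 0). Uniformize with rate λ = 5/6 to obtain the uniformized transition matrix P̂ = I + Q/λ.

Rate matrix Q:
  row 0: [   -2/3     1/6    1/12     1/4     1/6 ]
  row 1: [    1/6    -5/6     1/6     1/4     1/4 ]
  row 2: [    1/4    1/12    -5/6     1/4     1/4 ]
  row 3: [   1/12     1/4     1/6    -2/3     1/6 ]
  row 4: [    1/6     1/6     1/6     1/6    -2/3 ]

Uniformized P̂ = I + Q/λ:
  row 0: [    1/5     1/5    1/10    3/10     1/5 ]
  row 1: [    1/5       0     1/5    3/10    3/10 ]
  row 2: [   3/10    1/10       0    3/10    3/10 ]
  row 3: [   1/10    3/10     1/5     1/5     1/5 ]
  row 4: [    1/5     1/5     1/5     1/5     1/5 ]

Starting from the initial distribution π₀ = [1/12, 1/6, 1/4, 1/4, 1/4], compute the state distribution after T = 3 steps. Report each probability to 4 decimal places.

t=0: π = [0.0833, 0.1667, 0.2500, 0.2500, 0.2500]
t=1: π = [0.2000, 0.1667, 0.1417, 0.2500, 0.2417]
t=2: π = [0.1892, 0.1775, 0.1517, 0.2508, 0.2308]
t=3: π = [0.1901, 0.1744, 0.1508, 0.2518, 0.2329]

π = [0.1901, 0.1744, 0.1508, 0.2518, 0.2329]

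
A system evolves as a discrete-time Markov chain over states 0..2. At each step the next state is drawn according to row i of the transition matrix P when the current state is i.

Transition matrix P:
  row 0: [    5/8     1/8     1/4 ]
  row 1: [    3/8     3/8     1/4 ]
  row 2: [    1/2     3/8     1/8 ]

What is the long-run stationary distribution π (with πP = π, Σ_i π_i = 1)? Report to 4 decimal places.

π = [0.5370, 0.2407, 0.2222]

Balance equations π_j = Σ_i π_i·P[i][j]:
  π_0 = 5/8·π_0 + 3/8·π_1 + 1/2·π_2
  π_1 = 1/8·π_0 + 3/8·π_1 + 3/8·π_2
  normalize: π_0 + π_1 + π_2 = 1
Solving the linear system gives exactly π = [29/54, 13/54, 2/9].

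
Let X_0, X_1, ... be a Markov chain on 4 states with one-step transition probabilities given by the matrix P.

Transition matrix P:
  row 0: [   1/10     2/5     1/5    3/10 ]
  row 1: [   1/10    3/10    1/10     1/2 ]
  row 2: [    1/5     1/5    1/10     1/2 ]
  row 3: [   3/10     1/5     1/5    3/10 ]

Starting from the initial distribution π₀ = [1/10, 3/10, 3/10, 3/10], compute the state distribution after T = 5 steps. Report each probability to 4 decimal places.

π = [0.1927, 0.2650, 0.1577, 0.3845]

t=0: π = [0.1000, 0.3000, 0.3000, 0.3000]
t=1: π = [0.1900, 0.2500, 0.1400, 0.4200]
t=2: π = [0.1980, 0.2630, 0.1610, 0.3780]
t=3: π = [0.1917, 0.2659, 0.1576, 0.3848]
t=4: π = [0.1927, 0.2649, 0.1577, 0.3847]
t=5: π = [0.1927, 0.2650, 0.1577, 0.3845]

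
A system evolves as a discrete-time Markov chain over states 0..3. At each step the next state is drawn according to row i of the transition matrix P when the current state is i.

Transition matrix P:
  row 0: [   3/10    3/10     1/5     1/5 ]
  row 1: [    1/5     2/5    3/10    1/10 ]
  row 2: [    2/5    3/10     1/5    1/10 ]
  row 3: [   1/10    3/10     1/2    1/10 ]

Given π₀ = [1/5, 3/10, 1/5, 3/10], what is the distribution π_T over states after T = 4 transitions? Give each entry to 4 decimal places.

t=0: π = [0.2000, 0.3000, 0.2000, 0.3000]
t=1: π = [0.2300, 0.3300, 0.3200, 0.1200]
t=2: π = [0.2750, 0.3330, 0.2690, 0.1230]
t=3: π = [0.2690, 0.3333, 0.2702, 0.1275]
t=4: π = [0.2682, 0.3333, 0.2716, 0.1269]

π = [0.2682, 0.3333, 0.2716, 0.1269]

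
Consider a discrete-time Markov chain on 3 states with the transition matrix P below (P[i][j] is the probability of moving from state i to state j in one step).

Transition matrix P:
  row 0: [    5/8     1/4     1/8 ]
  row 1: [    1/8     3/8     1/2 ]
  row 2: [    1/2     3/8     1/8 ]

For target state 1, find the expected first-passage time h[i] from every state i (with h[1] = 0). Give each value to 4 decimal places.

First-step conditioning: h[1] = 0; for i ≠ 1, h[i] = 1 + Σ_k P[i][k]·h[k].
  h[0] = 1 + 5/8·h[0] + 1/8·h[2]
  h[2] = 1 + 1/2·h[0] + 1/8·h[2]
Solving the 2×2 linear system over states ≠ 1 gives exactly h = [64/17, 0, 56/17] (h[1] = 0 is the target).

h = [3.7647, 0.0000, 3.2941]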